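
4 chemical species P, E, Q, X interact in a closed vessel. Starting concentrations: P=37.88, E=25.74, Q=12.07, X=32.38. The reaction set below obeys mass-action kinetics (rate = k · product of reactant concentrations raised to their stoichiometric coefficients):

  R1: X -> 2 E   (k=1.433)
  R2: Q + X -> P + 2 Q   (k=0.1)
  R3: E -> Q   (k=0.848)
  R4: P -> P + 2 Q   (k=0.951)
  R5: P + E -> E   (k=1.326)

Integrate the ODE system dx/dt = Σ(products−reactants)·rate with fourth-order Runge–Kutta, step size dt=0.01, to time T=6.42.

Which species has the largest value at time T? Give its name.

RK4 with dt=0.01: 642 steps to T=6.42. Trajectory (selected grid times):
t=0.00: P=37.88 E=25.74 Q=12.07 X=32.38
t=0.71: P=0.14 E=28.19 Q=54.99 X=0.80
t=1.43: P=0.00 E=15.50 Q=68.68 X=0.00
t=2.14: P=0.00 E=8.49 Q=75.69 X=0.00
t=2.85: P=0.00 E=4.65 Q=79.53 X=0.00
t=3.57: P=0.00 E=2.53 Q=81.66 X=0.00
t=4.28: P=0.00 E=1.38 Q=82.80 X=0.00
t=4.99: P=0.00 E=0.76 Q=83.43 X=0.00
t=5.71: P=0.00 E=0.41 Q=83.77 X=0.00
t=6.42: P=0.00 E=0.23 Q=83.96 X=0.00
At T=6.42: P=0.00 E=0.23 Q=83.96 X=0.00; the largest is Q.

Dominant species at T: Q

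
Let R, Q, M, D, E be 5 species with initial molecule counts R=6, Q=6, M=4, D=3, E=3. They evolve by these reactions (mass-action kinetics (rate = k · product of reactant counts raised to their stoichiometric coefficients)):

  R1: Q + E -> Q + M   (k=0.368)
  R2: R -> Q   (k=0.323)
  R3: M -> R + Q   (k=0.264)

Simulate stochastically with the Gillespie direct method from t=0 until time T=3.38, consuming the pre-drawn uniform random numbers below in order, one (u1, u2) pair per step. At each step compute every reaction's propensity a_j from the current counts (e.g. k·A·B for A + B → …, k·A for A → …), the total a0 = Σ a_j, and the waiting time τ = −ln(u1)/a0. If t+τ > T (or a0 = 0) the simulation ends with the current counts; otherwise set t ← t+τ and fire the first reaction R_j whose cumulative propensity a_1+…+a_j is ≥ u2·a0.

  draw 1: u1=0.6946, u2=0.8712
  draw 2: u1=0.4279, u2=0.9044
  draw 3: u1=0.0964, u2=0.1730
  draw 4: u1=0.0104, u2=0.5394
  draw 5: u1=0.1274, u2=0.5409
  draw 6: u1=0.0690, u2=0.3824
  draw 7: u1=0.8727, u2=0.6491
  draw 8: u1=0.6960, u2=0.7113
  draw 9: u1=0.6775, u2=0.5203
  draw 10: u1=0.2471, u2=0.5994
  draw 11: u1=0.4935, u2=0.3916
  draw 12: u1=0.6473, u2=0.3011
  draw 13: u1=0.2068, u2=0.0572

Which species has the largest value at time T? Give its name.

Dominant species at T: Q

t=0.000: R=6 Q=6 M=4 D=3 E=3
Draw 1: a1=6.624, a2=1.938, a3=1.056, a0=9.618; τ=−ln(0.6946)/9.618=0.038 → t=0.038; u2·a0=0.8712·9.618=8.379; a1=6.624 < 8.379 ≤ a1+a2=8.562 → R2 fires; R=5 Q=7 M=4 D=3 E=3
Draw 2: a1=7.728, a2=1.615, a3=1.056, a0=10.399; τ=−ln(0.4279)/10.399=0.082 → t=0.120; u2·a0=0.9044·10.399=9.405; a1+a2=9.343 < 9.405 ≤ a1+…+a3=10.399 → R3 fires; R=6 Q=8 M=3 D=3 E=3
Draw 3: a1=8.832, a2=1.938, a3=0.792, a0=11.562; τ=−ln(0.0964)/11.562=0.202 → t=0.322; u2·a0=0.1730·11.562=2.000 ≤ a1=8.832 → R1 fires; R=6 Q=8 M=4 D=3 E=2
Draw 4: a1=5.888, a2=1.938, a3=1.056, a0=8.882; τ=−ln(0.0104)/8.882=0.514 → t=0.836; u2·a0=0.5394·8.882=4.791 ≤ a1=5.888 → R1 fires; R=6 Q=8 M=5 D=3 E=1
Draw 5: a1=2.944, a2=1.938, a3=1.320, a0=6.202; τ=−ln(0.1274)/6.202=0.332 → t=1.168; u2·a0=0.5409·6.202=3.355; a1=2.944 < 3.355 ≤ a1+a2=4.882 → R2 fires; R=5 Q=9 M=5 D=3 E=1
Draw 6: a1=3.312, a2=1.615, a3=1.320, a0=6.247; τ=−ln(0.0690)/6.247=0.428 → t=1.596; u2·a0=0.3824·6.247=2.389 ≤ a1=3.312 → R1 fires; R=5 Q=9 M=6 D=3 E=0
Draw 7: a1=0.000, a2=1.615, a3=1.584, a0=3.199; τ=−ln(0.8727)/3.199=0.043 → t=1.639; u2·a0=0.6491·3.199=2.076; a1+a2=1.615 < 2.076 ≤ a1+…+a3=3.199 → R3 fires; R=6 Q=10 M=5 D=3 E=0
Draw 8: a1=0.000, a2=1.938, a3=1.320, a0=3.258; τ=−ln(0.6960)/3.258=0.111 → t=1.750; u2·a0=0.7113·3.258=2.317; a1+a2=1.938 < 2.317 ≤ a1+…+a3=3.258 → R3 fires; R=7 Q=11 M=4 D=3 E=0
Draw 9: a1=0.000, a2=2.261, a3=1.056, a0=3.317; τ=−ln(0.6775)/3.317=0.117 → t=1.867; u2·a0=0.5203·3.317=1.726; a1=0.000 < 1.726 ≤ a1+a2=2.261 → R2 fires; R=6 Q=12 M=4 D=3 E=0
Draw 10: a1=0.000, a2=1.938, a3=1.056, a0=2.994; τ=−ln(0.2471)/2.994=0.467 → t=2.334; u2·a0=0.5994·2.994=1.795; a1=0.000 < 1.795 ≤ a1+a2=1.938 → R2 fires; R=5 Q=13 M=4 D=3 E=0
Draw 11: a1=0.000, a2=1.615, a3=1.056, a0=2.671; τ=−ln(0.4935)/2.671=0.264 → t=2.599; u2·a0=0.3916·2.671=1.046; a1=0.000 < 1.046 ≤ a1+a2=1.615 → R2 fires; R=4 Q=14 M=4 D=3 E=0
Draw 12: a1=0.000, a2=1.292, a3=1.056, a0=2.348; τ=−ln(0.6473)/2.348=0.185 → t=2.784; u2·a0=0.3011·2.348=0.707; a1=0.000 < 0.707 ≤ a1+a2=1.292 → R2 fires; R=3 Q=15 M=4 D=3 E=0
Draw 13: a1=0.000, a2=0.969, a3=1.056, a0=2.025; τ=−ln(0.2068)/2.025=0.778 → t=3.562 > T=3.38: stop.
At T=3.38: R=3 Q=15 M=4 D=3 E=0; the largest is Q.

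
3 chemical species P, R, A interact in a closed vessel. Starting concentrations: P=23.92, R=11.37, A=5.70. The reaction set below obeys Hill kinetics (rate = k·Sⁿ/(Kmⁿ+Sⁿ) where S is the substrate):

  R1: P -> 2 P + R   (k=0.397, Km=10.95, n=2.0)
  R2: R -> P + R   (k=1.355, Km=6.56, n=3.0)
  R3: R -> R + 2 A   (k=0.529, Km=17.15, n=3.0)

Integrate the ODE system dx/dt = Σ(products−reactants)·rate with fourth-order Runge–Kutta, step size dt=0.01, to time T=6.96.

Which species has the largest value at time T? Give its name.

RK4 with dt=0.01: 696 steps to T=6.96. Trajectory (selected grid times):
t=0.00: P=23.92 R=11.37 A=5.70
t=0.77: P=25.05 R=11.62 A=5.89
t=1.55: P=26.22 R=11.89 A=6.09
t=2.32: P=27.38 R=12.15 A=6.30
t=3.09: P=28.55 R=12.41 A=6.52
t=3.87: P=29.74 R=12.68 A=6.75
t=4.64: P=30.93 R=12.96 A=6.99
t=5.41: P=32.13 R=13.23 A=7.24
t=6.19: P=33.36 R=13.51 A=7.51
t=6.96: P=34.57 R=13.78 A=7.78
At T=6.96: P=34.57 R=13.78 A=7.78; the largest is P.

Dominant species at T: P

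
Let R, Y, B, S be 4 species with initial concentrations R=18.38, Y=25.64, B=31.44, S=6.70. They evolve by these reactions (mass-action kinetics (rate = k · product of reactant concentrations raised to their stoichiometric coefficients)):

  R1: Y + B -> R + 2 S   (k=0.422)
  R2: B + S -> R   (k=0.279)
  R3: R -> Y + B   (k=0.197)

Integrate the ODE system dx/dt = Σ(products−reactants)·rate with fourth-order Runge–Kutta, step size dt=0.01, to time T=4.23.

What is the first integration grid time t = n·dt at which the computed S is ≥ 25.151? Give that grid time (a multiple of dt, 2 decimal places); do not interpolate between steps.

Threshold first reached at t = 0.11

RK4 with dt=0.01: 423 steps to T=4.23. Trajectory (selected grid times):
t=0.00: R=18.38 Y=25.64 B=31.44 S=6.70
t=0.10: R=40.60 Y=12.54 B=9.22 S=25.04
t=0.11: R=41.59 Y=12.16 B=8.23 S=25.34
t=0.47: R=48.94 Y=11.37 B=0.88 S=27.10
t=0.94: R=49.11 Y=13.98 B=0.71 S=28.18
t=1.41: R=49.18 Y=16.48 B=0.64 S=29.70
t=1.88: R=49.23 Y=18.88 B=0.59 S=31.54
t=2.35: R=49.28 Y=21.22 B=0.54 S=33.60
t=2.82: R=49.33 Y=23.51 B=0.49 S=35.82
t=3.29: R=49.36 Y=25.77 B=0.46 S=38.15
t=3.76: R=49.40 Y=28.00 B=0.42 S=40.56
t=4.23: R=49.42 Y=30.22 B=0.40 S=43.05
S(0.10)=25.044 < 25.151 but S(0.11)=25.340 ≥ 25.151, so the first grid time is t=0.11.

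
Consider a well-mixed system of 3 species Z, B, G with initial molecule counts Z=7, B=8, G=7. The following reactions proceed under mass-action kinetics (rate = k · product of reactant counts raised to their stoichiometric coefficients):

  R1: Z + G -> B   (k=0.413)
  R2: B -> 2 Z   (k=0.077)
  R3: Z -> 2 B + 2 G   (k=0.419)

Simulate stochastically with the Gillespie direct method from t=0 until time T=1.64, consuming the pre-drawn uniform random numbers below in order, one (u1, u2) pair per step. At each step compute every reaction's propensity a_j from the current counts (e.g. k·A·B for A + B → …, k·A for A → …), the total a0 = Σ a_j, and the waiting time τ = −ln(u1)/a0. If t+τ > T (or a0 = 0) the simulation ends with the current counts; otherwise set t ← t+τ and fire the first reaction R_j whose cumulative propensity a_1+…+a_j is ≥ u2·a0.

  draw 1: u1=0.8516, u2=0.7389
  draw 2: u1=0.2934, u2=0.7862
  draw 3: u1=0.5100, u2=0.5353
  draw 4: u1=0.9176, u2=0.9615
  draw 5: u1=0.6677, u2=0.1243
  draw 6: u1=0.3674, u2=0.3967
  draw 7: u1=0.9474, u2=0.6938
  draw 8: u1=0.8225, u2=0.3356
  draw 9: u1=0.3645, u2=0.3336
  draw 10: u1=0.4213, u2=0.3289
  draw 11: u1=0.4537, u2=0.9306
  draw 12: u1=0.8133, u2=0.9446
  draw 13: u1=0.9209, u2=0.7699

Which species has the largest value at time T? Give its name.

t=0.000: Z=7 B=8 G=7
Draw 1: a1=20.237, a2=0.616, a3=2.933, a0=23.786; τ=−ln(0.8516)/23.786=0.007 → t=0.007; u2·a0=0.7389·23.786=17.575 ≤ a1=20.237 → R1 fires; Z=6 B=9 G=6
Draw 2: a1=14.868, a2=0.693, a3=2.514, a0=18.075; τ=−ln(0.2934)/18.075=0.068 → t=0.075; u2·a0=0.7862·18.075=14.211 ≤ a1=14.868 → R1 fires; Z=5 B=10 G=5
Draw 3: a1=10.325, a2=0.770, a3=2.095, a0=13.190; τ=−ln(0.5100)/13.190=0.051 → t=0.126; u2·a0=0.5353·13.190=7.061 ≤ a1=10.325 → R1 fires; Z=4 B=11 G=4
Draw 4: a1=6.608, a2=0.847, a3=1.676, a0=9.131; τ=−ln(0.9176)/9.131=0.009 → t=0.135; u2·a0=0.9615·9.131=8.779; a1+a2=7.455 < 8.779 ≤ a1+…+a3=9.131 → R3 fires; Z=3 B=13 G=6
Draw 5: a1=7.434, a2=1.001, a3=1.257, a0=9.692; τ=−ln(0.6677)/9.692=0.042 → t=0.177; u2·a0=0.1243·9.692=1.205 ≤ a1=7.434 → R1 fires; Z=2 B=14 G=5
Draw 6: a1=4.130, a2=1.078, a3=0.838, a0=6.046; τ=−ln(0.3674)/6.046=0.166 → t=0.342; u2·a0=0.3967·6.046=2.398 ≤ a1=4.130 → R1 fires; Z=1 B=15 G=4
Draw 7: a1=1.652, a2=1.155, a3=0.419, a0=3.226; τ=−ln(0.9474)/3.226=0.017 → t=0.359; u2·a0=0.6938·3.226=2.238; a1=1.652 < 2.238 ≤ a1+a2=2.807 → R2 fires; Z=3 B=14 G=4
Draw 8: a1=4.956, a2=1.078, a3=1.257, a0=7.291; τ=−ln(0.8225)/7.291=0.027 → t=0.386; u2·a0=0.3356·7.291=2.447 ≤ a1=4.956 → R1 fires; Z=2 B=15 G=3
Draw 9: a1=2.478, a2=1.155, a3=0.838, a0=4.471; τ=−ln(0.3645)/4.471=0.226 → t=0.612; u2·a0=0.3336·4.471=1.492 ≤ a1=2.478 → R1 fires; Z=1 B=16 G=2
Draw 10: a1=0.826, a2=1.232, a3=0.419, a0=2.477; τ=−ln(0.4213)/2.477=0.349 → t=0.961; u2·a0=0.3289·2.477=0.815 ≤ a1=0.826 → R1 fires; Z=0 B=17 G=1
Draw 11: a1=0.000, a2=1.309, a3=0.000, a0=1.309; τ=−ln(0.4537)/1.309=0.604 → t=1.564; u2·a0=0.9306·1.309=1.218; a1=0.000 < 1.218 ≤ a1+a2=1.309 → R2 fires; Z=2 B=16 G=1
Draw 12: a1=0.826, a2=1.232, a3=0.838, a0=2.896; τ=−ln(0.8133)/2.896=0.071 → t=1.636; u2·a0=0.9446·2.896=2.736; a1+a2=2.058 < 2.736 ≤ a1+…+a3=2.896 → R3 fires; Z=1 B=18 G=3
Draw 13: a1=1.239, a2=1.386, a3=0.419, a0=3.044; τ=−ln(0.9209)/3.044=0.027 → t=1.663 > T=1.64: stop.
At T=1.64: Z=1 B=18 G=3; the largest is B.

Dominant species at T: B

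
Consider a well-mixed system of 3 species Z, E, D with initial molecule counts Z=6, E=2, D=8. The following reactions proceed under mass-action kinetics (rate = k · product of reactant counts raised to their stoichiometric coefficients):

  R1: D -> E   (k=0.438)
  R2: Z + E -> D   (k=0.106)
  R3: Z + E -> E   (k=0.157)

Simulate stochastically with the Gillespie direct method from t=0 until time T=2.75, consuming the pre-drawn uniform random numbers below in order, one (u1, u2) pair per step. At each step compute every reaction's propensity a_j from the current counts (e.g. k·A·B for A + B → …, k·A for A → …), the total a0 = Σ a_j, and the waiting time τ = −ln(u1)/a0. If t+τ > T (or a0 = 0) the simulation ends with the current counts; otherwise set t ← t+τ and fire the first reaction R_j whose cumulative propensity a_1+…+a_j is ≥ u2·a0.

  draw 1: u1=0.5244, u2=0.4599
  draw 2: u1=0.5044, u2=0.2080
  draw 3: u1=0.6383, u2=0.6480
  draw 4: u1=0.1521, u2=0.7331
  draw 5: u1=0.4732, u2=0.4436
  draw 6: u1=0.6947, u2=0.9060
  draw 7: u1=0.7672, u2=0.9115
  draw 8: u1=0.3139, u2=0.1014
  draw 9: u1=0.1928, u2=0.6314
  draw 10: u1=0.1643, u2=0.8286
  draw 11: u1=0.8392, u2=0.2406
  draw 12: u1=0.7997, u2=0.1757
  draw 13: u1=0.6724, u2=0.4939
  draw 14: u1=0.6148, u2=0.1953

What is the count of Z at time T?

t=0.000: Z=6 E=2 D=8
Draw 1: a1=3.504, a2=1.272, a3=1.884, a0=6.660; τ=−ln(0.5244)/6.660=0.097 → t=0.097; u2·a0=0.4599·6.660=3.063 ≤ a1=3.504 → R1 fires; Z=6 E=3 D=7
Draw 2: a1=3.066, a2=1.908, a3=2.826, a0=7.800; τ=−ln(0.5044)/7.800=0.088 → t=0.185; u2·a0=0.2080·7.800=1.622 ≤ a1=3.066 → R1 fires; Z=6 E=4 D=6
Draw 3: a1=2.628, a2=2.544, a3=3.768, a0=8.940; τ=−ln(0.6383)/8.940=0.050 → t=0.235; u2·a0=0.6480·8.940=5.793; a1+a2=5.172 < 5.793 ≤ a1+…+a3=8.940 → R3 fires; Z=5 E=4 D=6
Draw 4: a1=2.628, a2=2.120, a3=3.140, a0=7.888; τ=−ln(0.1521)/7.888=0.239 → t=0.474; u2·a0=0.7331·7.888=5.783; a1+a2=4.748 < 5.783 ≤ a1+…+a3=7.888 → R3 fires; Z=4 E=4 D=6
Draw 5: a1=2.628, a2=1.696, a3=2.512, a0=6.836; τ=−ln(0.4732)/6.836=0.109 → t=0.583; u2·a0=0.4436·6.836=3.032; a1=2.628 < 3.032 ≤ a1+a2=4.324 → R2 fires; Z=3 E=3 D=7
Draw 6: a1=3.066, a2=0.954, a3=1.413, a0=5.433; τ=−ln(0.6947)/5.433=0.067 → t=0.650; u2·a0=0.9060·5.433=4.922; a1+a2=4.020 < 4.922 ≤ a1+…+a3=5.433 → R3 fires; Z=2 E=3 D=7
Draw 7: a1=3.066, a2=0.636, a3=0.942, a0=4.644; τ=−ln(0.7672)/4.644=0.057 → t=0.707; u2·a0=0.9115·4.644=4.233; a1+a2=3.702 < 4.233 ≤ a1+…+a3=4.644 → R3 fires; Z=1 E=3 D=7
Draw 8: a1=3.066, a2=0.318, a3=0.471, a0=3.855; τ=−ln(0.3139)/3.855=0.301 → t=1.008; u2·a0=0.1014·3.855=0.391 ≤ a1=3.066 → R1 fires; Z=1 E=4 D=6
Draw 9: a1=2.628, a2=0.424, a3=0.628, a0=3.680; τ=−ln(0.1928)/3.680=0.447 → t=1.455; u2·a0=0.6314·3.680=2.324 ≤ a1=2.628 → R1 fires; Z=1 E=5 D=5
Draw 10: a1=2.190, a2=0.530, a3=0.785, a0=3.505; τ=−ln(0.1643)/3.505=0.515 → t=1.970; u2·a0=0.8286·3.505=2.904; a1+a2=2.720 < 2.904 ≤ a1+…+a3=3.505 → R3 fires; Z=0 E=5 D=5
Draw 11: a1=2.190, a2=0.000, a3=0.000, a0=2.190; τ=−ln(0.8392)/2.190=0.080 → t=2.050; u2·a0=0.2406·2.190=0.527 ≤ a1=2.190 → R1 fires; Z=0 E=6 D=4
Draw 12: a1=1.752, a2=0.000, a3=0.000, a0=1.752; τ=−ln(0.7997)/1.752=0.128 → t=2.178; u2·a0=0.1757·1.752=0.308 ≤ a1=1.752 → R1 fires; Z=0 E=7 D=3
Draw 13: a1=1.314, a2=0.000, a3=0.000, a0=1.314; τ=−ln(0.6724)/1.314=0.302 → t=2.480; u2·a0=0.4939·1.314=0.649 ≤ a1=1.314 → R1 fires; Z=0 E=8 D=2
Draw 14: a1=0.876, a2=0.000, a3=0.000, a0=0.876; τ=−ln(0.6148)/0.876=0.555 → t=3.035 > T=2.75: stop.
Read off Z at T=2.75: 0

Z at T = 0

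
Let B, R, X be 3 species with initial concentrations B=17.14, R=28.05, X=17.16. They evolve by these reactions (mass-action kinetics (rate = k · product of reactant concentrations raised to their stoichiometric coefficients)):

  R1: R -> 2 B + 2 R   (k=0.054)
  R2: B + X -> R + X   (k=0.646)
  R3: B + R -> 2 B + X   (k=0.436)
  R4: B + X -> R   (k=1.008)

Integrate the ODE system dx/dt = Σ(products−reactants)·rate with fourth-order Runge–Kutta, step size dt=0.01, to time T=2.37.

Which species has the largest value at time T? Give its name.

Dominant species at T: R

RK4 with dt=0.01: 237 steps to T=2.37. Trajectory (selected grid times):
t=0.00: B=17.14 R=28.05 X=17.16
t=0.26: B=1.89 R=44.99 X=17.03
t=0.53: B=0.73 R=48.19 X=17.84
t=0.79: B=0.64 R=50.35 X=18.40
t=1.05: B=0.66 R=52.51 X=19.00
t=1.32: B=0.68 R=54.84 X=19.70
t=1.58: B=0.69 R=57.18 X=20.44
t=1.84: B=0.70 R=59.63 X=21.25
t=2.11: B=0.71 R=62.29 X=22.14
t=2.37: B=0.71 R=64.96 X=23.06
At T=2.37: B=0.71 R=64.96 X=23.06; the largest is R.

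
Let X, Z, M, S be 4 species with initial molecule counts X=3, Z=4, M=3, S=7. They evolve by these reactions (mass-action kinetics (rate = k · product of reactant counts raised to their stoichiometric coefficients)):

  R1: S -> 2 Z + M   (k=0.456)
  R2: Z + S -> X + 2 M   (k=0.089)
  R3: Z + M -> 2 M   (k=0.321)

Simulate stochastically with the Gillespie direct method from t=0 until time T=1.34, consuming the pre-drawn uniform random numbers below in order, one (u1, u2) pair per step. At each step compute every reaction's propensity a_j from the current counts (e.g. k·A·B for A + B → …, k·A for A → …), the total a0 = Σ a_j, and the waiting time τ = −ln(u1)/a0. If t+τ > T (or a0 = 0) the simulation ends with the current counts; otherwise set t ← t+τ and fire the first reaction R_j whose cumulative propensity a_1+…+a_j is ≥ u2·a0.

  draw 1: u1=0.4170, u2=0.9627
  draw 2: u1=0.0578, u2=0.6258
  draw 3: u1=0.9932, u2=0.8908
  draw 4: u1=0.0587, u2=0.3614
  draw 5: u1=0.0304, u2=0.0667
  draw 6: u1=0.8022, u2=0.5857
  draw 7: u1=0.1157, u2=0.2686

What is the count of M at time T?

t=0.000: X=3 Z=4 M=3 S=7
Draw 1: a1=3.192, a2=2.492, a3=3.852, a0=9.536; τ=−ln(0.4170)/9.536=0.092 → t=0.092; u2·a0=0.9627·9.536=9.180; a1+a2=5.684 < 9.180 ≤ a1+…+a3=9.536 → R3 fires; X=3 Z=3 M=4 S=7
Draw 2: a1=3.192, a2=1.869, a3=3.852, a0=8.913; τ=−ln(0.0578)/8.913=0.320 → t=0.412; u2·a0=0.6258·8.913=5.578; a1+a2=5.061 < 5.578 ≤ a1+…+a3=8.913 → R3 fires; X=3 Z=2 M=5 S=7
Draw 3: a1=3.192, a2=1.246, a3=3.210, a0=7.648; τ=−ln(0.9932)/7.648=0.001 → t=0.412; u2·a0=0.8908·7.648=6.813; a1+a2=4.438 < 6.813 ≤ a1+…+a3=7.648 → R3 fires; X=3 Z=1 M=6 S=7
Draw 4: a1=3.192, a2=0.623, a3=1.926, a0=5.741; τ=−ln(0.0587)/5.741=0.494 → t=0.906; u2·a0=0.3614·5.741=2.075 ≤ a1=3.192 → R1 fires; X=3 Z=3 M=7 S=6
Draw 5: a1=2.736, a2=1.602, a3=6.741, a0=11.079; τ=−ln(0.0304)/11.079=0.315 → t=1.222; u2·a0=0.0667·11.079=0.739 ≤ a1=2.736 → R1 fires; X=3 Z=5 M=8 S=5
Draw 6: a1=2.280, a2=2.225, a3=12.840, a0=17.345; τ=−ln(0.8022)/17.345=0.013 → t=1.234; u2·a0=0.5857·17.345=10.159; a1+a2=4.505 < 10.159 ≤ a1+…+a3=17.345 → R3 fires; X=3 Z=4 M=9 S=5
Draw 7: a1=2.280, a2=1.780, a3=11.556, a0=15.616; τ=−ln(0.1157)/15.616=0.138 → t=1.372 > T=1.34: stop.
Read off M at T=1.34: 9

M at T = 9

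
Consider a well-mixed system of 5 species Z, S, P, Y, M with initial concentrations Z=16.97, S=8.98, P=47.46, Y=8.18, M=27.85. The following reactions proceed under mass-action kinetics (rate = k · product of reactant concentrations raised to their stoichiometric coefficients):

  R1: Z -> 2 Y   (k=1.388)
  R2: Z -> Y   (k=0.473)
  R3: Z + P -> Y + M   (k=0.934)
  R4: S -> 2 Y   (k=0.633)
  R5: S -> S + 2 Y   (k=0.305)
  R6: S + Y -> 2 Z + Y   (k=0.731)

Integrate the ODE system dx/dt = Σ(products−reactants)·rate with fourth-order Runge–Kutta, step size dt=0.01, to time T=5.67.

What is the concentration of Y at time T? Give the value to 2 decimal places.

Y at T = 45.08

RK4 with dt=0.01: 567 steps to T=5.67. Trajectory (selected grid times):
t=0.00: Z=16.97 S=8.98 P=47.46 Y=8.18 M=27.85
t=0.63: Z=0.00 S=0.00 P=15.40 Y=45.08 M=59.91
t=1.26: Z=0.00 S=0.00 P=15.40 Y=45.08 M=59.91
t=1.89: Z=0.00 S=0.00 P=15.40 Y=45.08 M=59.91
t=2.52: Z=0.00 S=0.00 P=15.40 Y=45.08 M=59.91
t=3.15: Z=0.00 S=0.00 P=15.40 Y=45.08 M=59.91
t=3.78: Z=0.00 S=0.00 P=15.40 Y=45.08 M=59.91
t=4.41: Z=0.00 S=0.00 P=15.40 Y=45.08 M=59.91
t=5.04: Z=0.00 S=0.00 P=15.40 Y=45.08 M=59.91
t=5.67: Z=0.00 S=0.00 P=15.40 Y=45.08 M=59.91
Read off Y at T=5.67: 45.08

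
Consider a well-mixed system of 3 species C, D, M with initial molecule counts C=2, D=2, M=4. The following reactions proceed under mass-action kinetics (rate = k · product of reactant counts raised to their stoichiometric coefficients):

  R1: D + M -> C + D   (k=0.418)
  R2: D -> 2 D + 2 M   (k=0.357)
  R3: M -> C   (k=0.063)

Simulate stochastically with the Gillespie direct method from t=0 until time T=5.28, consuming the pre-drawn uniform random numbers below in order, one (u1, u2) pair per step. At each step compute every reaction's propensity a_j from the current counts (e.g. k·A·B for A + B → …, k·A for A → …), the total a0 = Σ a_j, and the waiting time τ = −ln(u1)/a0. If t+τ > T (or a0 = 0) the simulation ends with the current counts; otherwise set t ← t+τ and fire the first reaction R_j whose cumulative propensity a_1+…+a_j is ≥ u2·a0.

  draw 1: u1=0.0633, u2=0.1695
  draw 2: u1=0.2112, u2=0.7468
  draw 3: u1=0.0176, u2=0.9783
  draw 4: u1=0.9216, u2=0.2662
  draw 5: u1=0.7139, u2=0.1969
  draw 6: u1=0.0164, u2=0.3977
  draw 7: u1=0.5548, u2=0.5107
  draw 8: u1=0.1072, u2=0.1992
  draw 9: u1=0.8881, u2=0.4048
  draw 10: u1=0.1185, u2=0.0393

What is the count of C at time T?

t=0.000: C=2 D=2 M=4
Draw 1: a1=3.344, a2=0.714, a3=0.252, a0=4.310; τ=−ln(0.0633)/4.310=0.640 → t=0.640; u2·a0=0.1695·4.310=0.731 ≤ a1=3.344 → R1 fires; C=3 D=2 M=3
Draw 2: a1=2.508, a2=0.714, a3=0.189, a0=3.411; τ=−ln(0.2112)/3.411=0.456 → t=1.096; u2·a0=0.7468·3.411=2.547; a1=2.508 < 2.547 ≤ a1+a2=3.222 → R2 fires; C=3 D=3 M=5
Draw 3: a1=6.270, a2=1.071, a3=0.315, a0=7.656; τ=−ln(0.0176)/7.656=0.528 → t=1.624; u2·a0=0.9783·7.656=7.490; a1+a2=7.341 < 7.490 ≤ a1+…+a3=7.656 → R3 fires; C=4 D=3 M=4
Draw 4: a1=5.016, a2=1.071, a3=0.252, a0=6.339; τ=−ln(0.9216)/6.339=0.013 → t=1.637; u2·a0=0.2662·6.339=1.687 ≤ a1=5.016 → R1 fires; C=5 D=3 M=3
Draw 5: a1=3.762, a2=1.071, a3=0.189, a0=5.022; τ=−ln(0.7139)/5.022=0.067 → t=1.704; u2·a0=0.1969·5.022=0.989 ≤ a1=3.762 → R1 fires; C=6 D=3 M=2
Draw 6: a1=2.508, a2=1.071, a3=0.126, a0=3.705; τ=−ln(0.0164)/3.705=1.109 → t=2.813; u2·a0=0.3977·3.705=1.473 ≤ a1=2.508 → R1 fires; C=7 D=3 M=1
Draw 7: a1=1.254, a2=1.071, a3=0.063, a0=2.388; τ=−ln(0.5548)/2.388=0.247 → t=3.060; u2·a0=0.5107·2.388=1.220 ≤ a1=1.254 → R1 fires; C=8 D=3 M=0
Draw 8: a1=0.000, a2=1.071, a3=0.000, a0=1.071; τ=−ln(0.1072)/1.071=2.085 → t=5.145; u2·a0=0.1992·1.071=0.213; a1=0.000 < 0.213 ≤ a1+a2=1.071 → R2 fires; C=8 D=4 M=2
Draw 9: a1=3.344, a2=1.428, a3=0.126, a0=4.898; τ=−ln(0.8881)/4.898=0.024 → t=5.169; u2·a0=0.4048·4.898=1.983 ≤ a1=3.344 → R1 fires; C=9 D=4 M=1
Draw 10: a1=1.672, a2=1.428, a3=0.063, a0=3.163; τ=−ln(0.1185)/3.163=0.674 → t=5.844 > T=5.28: stop.
Read off C at T=5.28: 9

C at T = 9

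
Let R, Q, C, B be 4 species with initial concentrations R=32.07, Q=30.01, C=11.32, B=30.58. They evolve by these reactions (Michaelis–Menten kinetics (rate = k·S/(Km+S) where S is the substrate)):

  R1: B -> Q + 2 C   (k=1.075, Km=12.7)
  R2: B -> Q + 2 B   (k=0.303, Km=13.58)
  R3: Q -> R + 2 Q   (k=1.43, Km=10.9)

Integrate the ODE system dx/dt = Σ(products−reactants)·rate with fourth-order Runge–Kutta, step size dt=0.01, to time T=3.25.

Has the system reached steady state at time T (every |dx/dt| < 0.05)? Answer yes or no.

RK4 with dt=0.01: 325 steps to T=3.25. Trajectory (selected grid times):
t=0.00: R=32.07 Q=30.01 C=11.32 B=30.58
t=0.36: R=32.45 Q=30.74 C=11.87 B=30.38
t=0.72: R=32.83 Q=31.47 C=12.41 B=30.18
t=1.08: R=33.21 Q=32.20 C=12.96 B=29.99
t=1.44: R=33.60 Q=32.93 C=13.50 B=29.79
t=1.81: R=34.00 Q=33.68 C=14.06 B=29.59
t=2.17: R=34.39 Q=34.42 C=14.60 B=29.39
t=2.53: R=34.78 Q=35.16 C=15.14 B=29.20
t=2.89: R=35.17 Q=35.89 C=15.68 B=29.00
t=3.25: R=35.57 Q=36.63 C=16.21 B=28.81
Rates at T: R1=0.7461, R2=0.2059, R3=1.1021
dx/dt at T (Σ net stoichiometry × rate): R=+1.1021, Q=+2.0541, C=+1.4922, B=-0.5402
Largest |dx/dt| is |+2.0541| (Q) ≥ 0.05 → not steady.

Steady state at T: no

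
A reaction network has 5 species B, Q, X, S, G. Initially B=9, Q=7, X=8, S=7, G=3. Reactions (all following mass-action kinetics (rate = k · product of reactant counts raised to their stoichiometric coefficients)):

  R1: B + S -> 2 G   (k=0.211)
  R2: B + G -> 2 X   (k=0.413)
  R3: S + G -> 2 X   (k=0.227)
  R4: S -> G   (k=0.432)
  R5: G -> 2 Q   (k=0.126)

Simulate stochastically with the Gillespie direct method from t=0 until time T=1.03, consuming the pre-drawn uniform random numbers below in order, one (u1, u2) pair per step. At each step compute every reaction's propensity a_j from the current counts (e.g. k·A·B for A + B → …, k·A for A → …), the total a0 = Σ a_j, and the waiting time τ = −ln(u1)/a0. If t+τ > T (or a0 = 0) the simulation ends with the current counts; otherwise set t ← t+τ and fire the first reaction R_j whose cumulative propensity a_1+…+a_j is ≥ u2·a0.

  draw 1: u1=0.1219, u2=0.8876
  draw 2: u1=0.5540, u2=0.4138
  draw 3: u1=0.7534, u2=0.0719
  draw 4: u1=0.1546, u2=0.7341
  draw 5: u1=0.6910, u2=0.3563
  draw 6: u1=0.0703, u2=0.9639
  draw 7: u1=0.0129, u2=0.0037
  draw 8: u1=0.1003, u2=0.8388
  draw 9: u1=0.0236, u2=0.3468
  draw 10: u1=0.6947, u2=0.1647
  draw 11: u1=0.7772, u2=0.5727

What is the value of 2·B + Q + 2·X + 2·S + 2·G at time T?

Value at T = 61

Check how each reaction changes W = 2·B + Q + 2·X + 2·S + 2·G (weight of products minus weight of reactants):
R1: B + S -> 2 G: (2·2) − (2·1 + 2·1) = 4 − 4 = 0
R2: B + G -> 2 X: (2·2) − (2·1 + 2·1) = 4 − 4 = 0
R3: S + G -> 2 X: (2·2) − (2·1 + 2·1) = 4 − 4 = 0
R4: S -> G: (2·1) − (2·1) = 2 − 2 = 0
R5: G -> 2 Q: (1·2) − (2·1) = 2 − 2 = 0
Every reaction leaves W unchanged, so W is conserved and no simulation is needed: W(T) = W(0) = 2·9 + 7 + 2·8 + 2·7 + 2·3 = 61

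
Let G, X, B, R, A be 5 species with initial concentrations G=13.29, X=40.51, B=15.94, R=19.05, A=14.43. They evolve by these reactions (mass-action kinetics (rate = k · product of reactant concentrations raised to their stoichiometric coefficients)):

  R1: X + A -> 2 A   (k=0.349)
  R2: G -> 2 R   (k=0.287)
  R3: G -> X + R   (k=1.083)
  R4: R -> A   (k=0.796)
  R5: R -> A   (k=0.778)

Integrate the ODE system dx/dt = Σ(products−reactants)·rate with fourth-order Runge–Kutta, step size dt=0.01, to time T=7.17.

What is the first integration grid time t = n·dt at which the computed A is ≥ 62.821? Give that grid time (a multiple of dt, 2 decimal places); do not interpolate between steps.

Threshold first reached at t = 0.24

RK4 with dt=0.01: 717 steps to T=7.17. Trajectory (selected grid times):
t=0.00: G=13.29 X=40.51 B=15.94 R=19.05 A=14.43
t=0.23: G=9.70 X=1.77 B=15.94 R=16.87 A=62.53
t=0.24: G=9.57 X=1.52 B=15.94 R=16.77 A=63.15
t=0.80: G=4.44 X=0.18 B=15.94 R=10.84 A=80.66
t=1.59: G=1.50 X=0.05 B=15.94 R=4.95 A=92.56
t=2.39: G=0.50 X=0.02 B=15.94 R=2.02 A=97.53
t=3.19: G=0.17 X=0.01 B=15.94 R=0.78 A=99.45
t=3.98: G=0.06 X=0.00 B=15.94 R=0.29 A=100.16
t=4.78: G=0.02 X=0.00 B=15.94 R=0.11 A=100.42
t=5.58: G=0.01 X=0.00 B=15.94 R=0.04 A=100.52
t=6.37: G=0.00 X=0.00 B=15.94 R=0.01 A=100.55
t=7.17: G=0.00 X=0.00 B=15.94 R=0.00 A=100.56
A(0.23)=62.527 < 62.821 but A(0.24)=63.152 ≥ 62.821, so the first grid time is t=0.24.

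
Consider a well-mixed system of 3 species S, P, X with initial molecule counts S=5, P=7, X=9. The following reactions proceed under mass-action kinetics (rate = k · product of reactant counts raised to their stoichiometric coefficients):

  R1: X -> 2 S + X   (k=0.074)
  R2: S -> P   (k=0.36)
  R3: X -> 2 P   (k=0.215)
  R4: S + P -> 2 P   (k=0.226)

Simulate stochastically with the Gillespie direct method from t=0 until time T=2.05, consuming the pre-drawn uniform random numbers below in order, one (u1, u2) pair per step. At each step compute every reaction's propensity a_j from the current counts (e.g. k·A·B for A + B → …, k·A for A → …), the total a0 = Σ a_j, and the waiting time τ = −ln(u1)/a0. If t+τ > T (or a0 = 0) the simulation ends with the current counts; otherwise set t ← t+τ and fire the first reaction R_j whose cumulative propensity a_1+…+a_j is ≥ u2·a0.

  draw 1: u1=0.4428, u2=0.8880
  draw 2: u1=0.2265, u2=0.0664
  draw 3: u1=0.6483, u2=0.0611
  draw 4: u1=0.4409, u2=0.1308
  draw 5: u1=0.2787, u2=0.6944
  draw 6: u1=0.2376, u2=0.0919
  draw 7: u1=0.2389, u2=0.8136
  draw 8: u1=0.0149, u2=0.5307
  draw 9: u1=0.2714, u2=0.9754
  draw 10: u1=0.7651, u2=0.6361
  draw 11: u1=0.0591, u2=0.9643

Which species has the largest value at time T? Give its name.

t=0.000: S=5 P=7 X=9
Draw 1: a1=0.666, a2=1.800, a3=1.935, a4=7.910, a0=12.311; τ=−ln(0.4428)/12.311=0.066 → t=0.066; u2·a0=0.8880·12.311=10.932; a1+…+a3=4.401 < 10.932 ≤ a1+…+a4=12.311 → R4 fires; S=4 P=8 X=9
Draw 2: a1=0.666, a2=1.440, a3=1.935, a4=7.232, a0=11.273; τ=−ln(0.2265)/11.273=0.132 → t=0.198; u2·a0=0.0664·11.273=0.749; a1=0.666 < 0.749 ≤ a1+a2=2.106 → R2 fires; S=3 P=9 X=9
Draw 3: a1=0.666, a2=1.080, a3=1.935, a4=6.102, a0=9.783; τ=−ln(0.6483)/9.783=0.044 → t=0.242; u2·a0=0.0611·9.783=0.598 ≤ a1=0.666 → R1 fires; S=5 P=9 X=9
Draw 4: a1=0.666, a2=1.800, a3=1.935, a4=10.170, a0=14.571; τ=−ln(0.4409)/14.571=0.056 → t=0.298; u2·a0=0.1308·14.571=1.906; a1=0.666 < 1.906 ≤ a1+a2=2.466 → R2 fires; S=4 P=10 X=9
Draw 5: a1=0.666, a2=1.440, a3=1.935, a4=9.040, a0=13.081; τ=−ln(0.2787)/13.081=0.098 → t=0.396; u2·a0=0.6944·13.081=9.083; a1+…+a3=4.041 < 9.083 ≤ a1+…+a4=13.081 → R4 fires; S=3 P=11 X=9
Draw 6: a1=0.666, a2=1.080, a3=1.935, a4=7.458, a0=11.139; τ=−ln(0.2376)/11.139=0.129 → t=0.525; u2·a0=0.0919·11.139=1.024; a1=0.666 < 1.024 ≤ a1+a2=1.746 → R2 fires; S=2 P=12 X=9
Draw 7: a1=0.666, a2=0.720, a3=1.935, a4=5.424, a0=8.745; τ=−ln(0.2389)/8.745=0.164 → t=0.689; u2·a0=0.8136·8.745=7.115; a1+…+a3=3.321 < 7.115 ≤ a1+…+a4=8.745 → R4 fires; S=1 P=13 X=9
Draw 8: a1=0.666, a2=0.360, a3=1.935, a4=2.938, a0=5.899; τ=−ln(0.0149)/5.899=0.713 → t=1.402; u2·a0=0.5307·5.899=3.131; a1+…+a3=2.961 < 3.131 ≤ a1+…+a4=5.899 → R4 fires; S=0 P=14 X=9
Draw 9: a1=0.666, a2=0.000, a3=1.935, a4=0.000, a0=2.601; τ=−ln(0.2714)/2.601=0.501 → t=1.903; u2·a0=0.9754·2.601=2.537; a1+a2=0.666 < 2.537 ≤ a1+…+a3=2.601 → R3 fires; S=0 P=16 X=8
Draw 10: a1=0.592, a2=0.000, a3=1.720, a4=0.000, a0=2.312; τ=−ln(0.7651)/2.312=0.116 → t=2.019; u2·a0=0.6361·2.312=1.471; a1+a2=0.592 < 1.471 ≤ a1+…+a3=2.312 → R3 fires; S=0 P=18 X=7
Draw 11: a1=0.518, a2=0.000, a3=1.505, a4=0.000, a0=2.023; τ=−ln(0.0591)/2.023=1.398 → t=3.417 > T=2.05: stop.
At T=2.05: S=0 P=18 X=7; the largest is P.

Dominant species at T: P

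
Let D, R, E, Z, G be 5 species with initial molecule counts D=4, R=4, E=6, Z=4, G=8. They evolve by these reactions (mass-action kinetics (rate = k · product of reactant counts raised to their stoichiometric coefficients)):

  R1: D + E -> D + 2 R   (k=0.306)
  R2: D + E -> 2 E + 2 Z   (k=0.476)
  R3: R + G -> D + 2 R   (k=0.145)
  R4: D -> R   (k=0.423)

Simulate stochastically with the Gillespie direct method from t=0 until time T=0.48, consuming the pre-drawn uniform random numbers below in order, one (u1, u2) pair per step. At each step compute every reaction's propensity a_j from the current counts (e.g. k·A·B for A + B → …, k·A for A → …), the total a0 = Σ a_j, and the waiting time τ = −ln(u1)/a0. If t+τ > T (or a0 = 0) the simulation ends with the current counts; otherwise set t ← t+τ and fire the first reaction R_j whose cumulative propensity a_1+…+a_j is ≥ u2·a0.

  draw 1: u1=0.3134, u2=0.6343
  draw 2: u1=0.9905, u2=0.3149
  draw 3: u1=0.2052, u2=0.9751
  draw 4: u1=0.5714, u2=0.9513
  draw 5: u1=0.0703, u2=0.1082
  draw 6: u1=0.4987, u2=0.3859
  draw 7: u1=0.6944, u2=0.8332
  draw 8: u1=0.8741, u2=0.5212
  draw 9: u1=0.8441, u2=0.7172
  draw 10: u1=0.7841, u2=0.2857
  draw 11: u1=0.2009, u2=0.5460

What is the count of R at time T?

R at T = 10

t=0.000: D=4 R=4 E=6 Z=4 G=8
Draw 1: a1=7.344, a2=11.424, a3=4.640, a4=1.692, a0=25.100; τ=−ln(0.3134)/25.100=0.046 → t=0.046; u2·a0=0.6343·25.100=15.921; a1=7.344 < 15.921 ≤ a1+a2=18.768 → R2 fires; D=3 R=4 E=7 Z=6 G=8
Draw 2: a1=6.426, a2=9.996, a3=4.640, a4=1.269, a0=22.331; τ=−ln(0.9905)/22.331=0.000 → t=0.047; u2·a0=0.3149·22.331=7.032; a1=6.426 < 7.032 ≤ a1+a2=16.422 → R2 fires; D=2 R=4 E=8 Z=8 G=8
Draw 3: a1=4.896, a2=7.616, a3=4.640, a4=0.846, a0=17.998; τ=−ln(0.2052)/17.998=0.088 → t=0.135; u2·a0=0.9751·17.998=17.550; a1+…+a3=17.152 < 17.550 ≤ a1+…+a4=17.998 → R4 fires; D=1 R=5 E=8 Z=8 G=8
Draw 4: a1=2.448, a2=3.808, a3=5.800, a4=0.423, a0=12.479; τ=−ln(0.5714)/12.479=0.045 → t=0.179; u2·a0=0.9513·12.479=11.871; a1+a2=6.256 < 11.871 ≤ a1+…+a3=12.056 → R3 fires; D=2 R=6 E=8 Z=8 G=7
Draw 5: a1=4.896, a2=7.616, a3=6.090, a4=0.846, a0=19.448; τ=−ln(0.0703)/19.448=0.137 → t=0.316; u2·a0=0.1082·19.448=2.104 ≤ a1=4.896 → R1 fires; D=2 R=8 E=7 Z=8 G=7
Draw 6: a1=4.284, a2=6.664, a3=8.120, a4=0.846, a0=19.914; τ=−ln(0.4987)/19.914=0.035 → t=0.351; u2·a0=0.3859·19.914=7.685; a1=4.284 < 7.685 ≤ a1+a2=10.948 → R2 fires; D=1 R=8 E=8 Z=10 G=7
Draw 7: a1=2.448, a2=3.808, a3=8.120, a4=0.423, a0=14.799; τ=−ln(0.6944)/14.799=0.025 → t=0.376; u2·a0=0.8332·14.799=12.331; a1+a2=6.256 < 12.331 ≤ a1+…+a3=14.376 → R3 fires; D=2 R=9 E=8 Z=10 G=6
Draw 8: a1=4.896, a2=7.616, a3=7.830, a4=0.846, a0=21.188; τ=−ln(0.8741)/21.188=0.006 → t=0.382; u2·a0=0.5212·21.188=11.043; a1=4.896 < 11.043 ≤ a1+a2=12.512 → R2 fires; D=1 R=9 E=9 Z=12 G=6
Draw 9: a1=2.754, a2=4.284, a3=7.830, a4=0.423, a0=15.291; τ=−ln(0.8441)/15.291=0.011 → t=0.393; u2·a0=0.7172·15.291=10.967; a1+a2=7.038 < 10.967 ≤ a1+…+a3=14.868 → R3 fires; D=2 R=10 E=9 Z=12 G=5
Draw 10: a1=5.508, a2=8.568, a3=7.250, a4=0.846, a0=22.172; τ=−ln(0.7841)/22.172=0.011 → t=0.404; u2·a0=0.2857·22.172=6.335; a1=5.508 < 6.335 ≤ a1+a2=14.076 → R2 fires; D=1 R=10 E=10 Z=14 G=5
Draw 11: a1=3.060, a2=4.760, a3=7.250, a4=0.423, a0=15.493; τ=−ln(0.2009)/15.493=0.104 → t=0.508 > T=0.48: stop.
Read off R at T=0.48: 10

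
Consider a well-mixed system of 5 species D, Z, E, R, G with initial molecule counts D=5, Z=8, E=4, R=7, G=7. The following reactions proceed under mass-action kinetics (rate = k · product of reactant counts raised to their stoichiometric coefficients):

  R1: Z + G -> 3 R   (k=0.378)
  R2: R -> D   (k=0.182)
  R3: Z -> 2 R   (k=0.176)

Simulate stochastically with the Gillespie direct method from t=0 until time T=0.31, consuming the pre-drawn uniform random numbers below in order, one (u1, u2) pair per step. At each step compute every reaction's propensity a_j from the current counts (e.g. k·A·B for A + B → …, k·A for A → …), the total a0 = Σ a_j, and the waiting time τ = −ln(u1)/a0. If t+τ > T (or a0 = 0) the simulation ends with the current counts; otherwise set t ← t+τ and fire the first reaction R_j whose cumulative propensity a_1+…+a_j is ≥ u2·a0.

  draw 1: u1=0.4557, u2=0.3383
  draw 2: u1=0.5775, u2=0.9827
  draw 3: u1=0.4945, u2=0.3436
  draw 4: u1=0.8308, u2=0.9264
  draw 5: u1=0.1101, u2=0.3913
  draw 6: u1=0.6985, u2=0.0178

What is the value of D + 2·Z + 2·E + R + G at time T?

Value at T = 43

Check how each reaction changes W = D + 2·Z + 2·E + R + G (weight of products minus weight of reactants):
R1: Z + G -> 3 R: (1·3) − (2·1 + 1·1) = 3 − 3 = 0
R2: R -> D: (1·1) − (1·1) = 1 − 1 = 0
R3: Z -> 2 R: (1·2) − (2·1) = 2 − 2 = 0
Every reaction leaves W unchanged, so W is conserved and no simulation is needed: W(T) = W(0) = 5 + 2·8 + 2·4 + 7 + 7 = 43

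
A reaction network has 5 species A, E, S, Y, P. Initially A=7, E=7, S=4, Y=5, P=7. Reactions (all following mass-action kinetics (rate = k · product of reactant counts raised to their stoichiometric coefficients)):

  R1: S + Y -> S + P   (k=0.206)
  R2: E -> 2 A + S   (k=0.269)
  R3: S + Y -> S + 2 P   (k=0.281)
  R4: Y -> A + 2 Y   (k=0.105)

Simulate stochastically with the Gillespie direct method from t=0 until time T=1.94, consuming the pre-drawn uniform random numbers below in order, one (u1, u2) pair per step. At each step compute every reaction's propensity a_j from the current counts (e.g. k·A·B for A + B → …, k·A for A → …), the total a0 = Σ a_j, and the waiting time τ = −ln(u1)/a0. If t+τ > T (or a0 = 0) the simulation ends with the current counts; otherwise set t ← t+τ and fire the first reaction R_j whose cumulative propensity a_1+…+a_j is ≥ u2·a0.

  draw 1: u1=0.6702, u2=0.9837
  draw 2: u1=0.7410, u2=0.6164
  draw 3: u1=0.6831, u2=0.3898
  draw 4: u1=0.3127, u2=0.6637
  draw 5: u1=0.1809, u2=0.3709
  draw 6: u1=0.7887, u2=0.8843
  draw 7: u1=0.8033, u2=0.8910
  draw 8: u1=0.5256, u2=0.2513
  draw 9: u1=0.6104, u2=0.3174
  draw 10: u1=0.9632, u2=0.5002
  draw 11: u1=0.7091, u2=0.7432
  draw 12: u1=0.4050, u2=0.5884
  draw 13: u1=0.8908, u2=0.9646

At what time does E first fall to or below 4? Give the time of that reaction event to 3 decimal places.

t=0.000: A=7 E=7 S=4 Y=5 P=7
Draw 1: a1=4.120, a2=1.883, a3=5.620, a4=0.525, a0=12.148; τ=−ln(0.6702)/12.148=0.033 → t=0.033; u2·a0=0.9837·12.148=11.950; a1+…+a3=11.623 < 11.950 ≤ a1+…+a4=12.148 → R4 fires; A=8 E=7 S=4 Y=6 P=7
Draw 2: a1=4.944, a2=1.883, a3=6.744, a4=0.630, a0=14.201; τ=−ln(0.7410)/14.201=0.021 → t=0.054; u2·a0=0.6164·14.201=8.753; a1+a2=6.827 < 8.753 ≤ a1+…+a3=13.571 → R3 fires; A=8 E=7 S=4 Y=5 P=9
Draw 3: a1=4.120, a2=1.883, a3=5.620, a4=0.525, a0=12.148; τ=−ln(0.6831)/12.148=0.031 → t=0.085; u2·a0=0.3898·12.148=4.735; a1=4.120 < 4.735 ≤ a1+a2=6.003 → R2 fires; A=10 E=6 S=5 Y=5 P=9
Draw 4: a1=5.150, a2=1.614, a3=7.025, a4=0.525, a0=14.314; τ=−ln(0.3127)/14.314=0.081 → t=0.167; u2·a0=0.6637·14.314=9.500; a1+a2=6.764 < 9.500 ≤ a1+…+a3=13.789 → R3 fires; A=10 E=6 S=5 Y=4 P=11
Draw 5: a1=4.120, a2=1.614, a3=5.620, a4=0.420, a0=11.774; τ=−ln(0.1809)/11.774=0.145 → t=0.312; u2·a0=0.3709·11.774=4.367; a1=4.120 < 4.367 ≤ a1+a2=5.734 → R2 fires; A=12 E=5 S=6 Y=4 P=11
Draw 6: a1=4.944, a2=1.345, a3=6.744, a4=0.420, a0=13.453; τ=−ln(0.7887)/13.453=0.018 → t=0.330; u2·a0=0.8843·13.453=11.896; a1+a2=6.289 < 11.896 ≤ a1+…+a3=13.033 → R3 fires; A=12 E=5 S=6 Y=3 P=13
Draw 7: a1=3.708, a2=1.345, a3=5.058, a4=0.315, a0=10.426; τ=−ln(0.8033)/10.426=0.021 → t=0.351; u2·a0=0.8910·10.426=9.290; a1+a2=5.053 < 9.290 ≤ a1+…+a3=10.111 → R3 fires; A=12 E=5 S=6 Y=2 P=15
Draw 8: a1=2.472, a2=1.345, a3=3.372, a4=0.210, a0=7.399; τ=−ln(0.5256)/7.399=0.087 → t=0.437; u2·a0=0.2513·7.399=1.859 ≤ a1=2.472 → R1 fires; A=12 E=5 S=6 Y=1 P=16
Draw 9: a1=1.236, a2=1.345, a3=1.686, a4=0.105, a0=4.372; τ=−ln(0.6104)/4.372=0.113 → t=0.550; u2·a0=0.3174·4.372=1.388; a1=1.236 < 1.388 ≤ a1+a2=2.581 → R2 fires; A=14 E=4 S=7 Y=1 P=16
Draw 10: a1=1.442, a2=1.076, a3=1.967, a4=0.105, a0=4.590; τ=−ln(0.9632)/4.590=0.008 → t=0.559; u2·a0=0.5002·4.590=2.296; a1=1.442 < 2.296 ≤ a1+a2=2.518 → R2 fires; A=16 E=3 S=8 Y=1 P=16
Draw 11: a1=1.648, a2=0.807, a3=2.248, a4=0.105, a0=4.808; τ=−ln(0.7091)/4.808=0.071 → t=0.630; u2·a0=0.7432·4.808=3.573; a1+a2=2.455 < 3.573 ≤ a1+…+a3=4.703 → R3 fires; A=16 E=3 S=8 Y=0 P=18
Draw 12: a1=0.000, a2=0.807, a3=0.000, a4=0.000, a0=0.807; τ=−ln(0.4050)/0.807=1.120 → t=1.750; u2·a0=0.5884·0.807=0.475; a1=0.000 < 0.475 ≤ a1+a2=0.807 → R2 fires; A=18 E=2 S=9 Y=0 P=18
Draw 13: a1=0.000, a2=0.538, a3=0.000, a4=0.000, a0=0.538; τ=−ln(0.8908)/0.538=0.215 → t=1.965 > T=1.94: stop.
E first becomes ≤ 4 when it reaches 4 at the event at t=0.550.

Threshold first reached at t = 0.550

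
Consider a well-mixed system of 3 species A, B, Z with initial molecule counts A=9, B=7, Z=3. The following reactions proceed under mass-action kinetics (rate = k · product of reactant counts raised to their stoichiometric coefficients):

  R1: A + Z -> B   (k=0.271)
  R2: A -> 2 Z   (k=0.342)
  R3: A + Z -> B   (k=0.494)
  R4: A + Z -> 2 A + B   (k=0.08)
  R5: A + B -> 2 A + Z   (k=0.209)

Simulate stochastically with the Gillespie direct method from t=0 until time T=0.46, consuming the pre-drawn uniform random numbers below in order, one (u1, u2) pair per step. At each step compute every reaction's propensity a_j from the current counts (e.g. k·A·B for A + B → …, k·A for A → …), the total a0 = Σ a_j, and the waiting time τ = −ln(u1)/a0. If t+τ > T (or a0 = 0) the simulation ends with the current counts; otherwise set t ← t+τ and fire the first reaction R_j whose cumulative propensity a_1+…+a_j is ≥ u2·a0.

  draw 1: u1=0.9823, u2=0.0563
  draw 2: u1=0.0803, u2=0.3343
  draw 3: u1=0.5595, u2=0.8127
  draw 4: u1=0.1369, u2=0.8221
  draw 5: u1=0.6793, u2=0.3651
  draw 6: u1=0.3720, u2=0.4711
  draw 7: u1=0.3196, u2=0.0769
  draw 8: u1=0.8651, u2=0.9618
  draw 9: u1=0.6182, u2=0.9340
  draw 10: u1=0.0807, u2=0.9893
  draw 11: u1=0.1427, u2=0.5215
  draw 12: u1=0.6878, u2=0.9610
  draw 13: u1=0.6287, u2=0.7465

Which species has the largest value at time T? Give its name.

t=0.000: A=9 B=7 Z=3
Draw 1: a1=7.317, a2=3.078, a3=13.338, a4=2.160, a5=13.167, a0=39.060; τ=−ln(0.9823)/39.060=0.000 → t=0.000; u2·a0=0.0563·39.060=2.199 ≤ a1=7.317 → R1 fires; A=8 B=8 Z=2
Draw 2: a1=4.336, a2=2.736, a3=7.904, a4=1.280, a5=13.376, a0=29.632; τ=−ln(0.0803)/29.632=0.085 → t=0.086; u2·a0=0.3343·29.632=9.906; a1+a2=7.072 < 9.906 ≤ a1+…+a3=14.976 → R3 fires; A=7 B=9 Z=1
Draw 3: a1=1.897, a2=2.394, a3=3.458, a4=0.560, a5=13.167, a0=21.476; τ=−ln(0.5595)/21.476=0.027 → t=0.113; u2·a0=0.8127·21.476=17.454; a1+…+a4=8.309 < 17.454 ≤ a1+…+a5=21.476 → R5 fires; A=8 B=8 Z=2
Draw 4: a1=4.336, a2=2.736, a3=7.904, a4=1.280, a5=13.376, a0=29.632; τ=−ln(0.1369)/29.632=0.067 → t=0.180; u2·a0=0.8221·29.632=24.360; a1+…+a4=16.256 < 24.360 ≤ a1+…+a5=29.632 → R5 fires; A=9 B=7 Z=3
Draw 5: a1=7.317, a2=3.078, a3=13.338, a4=2.160, a5=13.167, a0=39.060; τ=−ln(0.6793)/39.060=0.010 → t=0.190; u2·a0=0.3651·39.060=14.261; a1+a2=10.395 < 14.261 ≤ a1+…+a3=23.733 → R3 fires; A=8 B=8 Z=2
Draw 6: a1=4.336, a2=2.736, a3=7.904, a4=1.280, a5=13.376, a0=29.632; τ=−ln(0.3720)/29.632=0.033 → t=0.223; u2·a0=0.4711·29.632=13.960; a1+a2=7.072 < 13.960 ≤ a1+…+a3=14.976 → R3 fires; A=7 B=9 Z=1
Draw 7: a1=1.897, a2=2.394, a3=3.458, a4=0.560, a5=13.167, a0=21.476; τ=−ln(0.3196)/21.476=0.053 → t=0.276; u2·a0=0.0769·21.476=1.652 ≤ a1=1.897 → R1 fires; A=6 B=10 Z=0
Draw 8: a1=0.000, a2=2.052, a3=0.000, a4=0.000, a5=12.540, a0=14.592; τ=−ln(0.8651)/14.592=0.010 → t=0.286; u2·a0=0.9618·14.592=14.035; a1+…+a4=2.052 < 14.035 ≤ a1+…+a5=14.592 → R5 fires; A=7 B=9 Z=1
Draw 9: a1=1.897, a2=2.394, a3=3.458, a4=0.560, a5=13.167, a0=21.476; τ=−ln(0.6182)/21.476=0.022 → t=0.308; u2·a0=0.9340·21.476=20.059; a1+…+a4=8.309 < 20.059 ≤ a1+…+a5=21.476 → R5 fires; A=8 B=8 Z=2
Draw 10: a1=4.336, a2=2.736, a3=7.904, a4=1.280, a5=13.376, a0=29.632; τ=−ln(0.0807)/29.632=0.085 → t=0.393; u2·a0=0.9893·29.632=29.315; a1+…+a4=16.256 < 29.315 ≤ a1+…+a5=29.632 → R5 fires; A=9 B=7 Z=3
Draw 11: a1=7.317, a2=3.078, a3=13.338, a4=2.160, a5=13.167, a0=39.060; τ=−ln(0.1427)/39.060=0.050 → t=0.443; u2·a0=0.5215·39.060=20.370; a1+a2=10.395 < 20.370 ≤ a1+…+a3=23.733 → R3 fires; A=8 B=8 Z=2
Draw 12: a1=4.336, a2=2.736, a3=7.904, a4=1.280, a5=13.376, a0=29.632; τ=−ln(0.6878)/29.632=0.013 → t=0.456; u2·a0=0.9610·29.632=28.476; a1+…+a4=16.256 < 28.476 ≤ a1+…+a5=29.632 → R5 fires; A=9 B=7 Z=3
Draw 13: a1=7.317, a2=3.078, a3=13.338, a4=2.160, a5=13.167, a0=39.060; τ=−ln(0.6287)/39.060=0.012 → t=0.468 > T=0.46: stop.
At T=0.46: A=9 B=7 Z=3; the largest is A.

Dominant species at T: A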